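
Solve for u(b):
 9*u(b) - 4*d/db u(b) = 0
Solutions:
 u(b) = C1*exp(9*b/4)


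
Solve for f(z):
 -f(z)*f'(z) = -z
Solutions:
 f(z) = -sqrt(C1 + z^2)
 f(z) = sqrt(C1 + z^2)


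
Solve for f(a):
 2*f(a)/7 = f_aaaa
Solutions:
 f(a) = C1*exp(-2^(1/4)*7^(3/4)*a/7) + C2*exp(2^(1/4)*7^(3/4)*a/7) + C3*sin(2^(1/4)*7^(3/4)*a/7) + C4*cos(2^(1/4)*7^(3/4)*a/7)


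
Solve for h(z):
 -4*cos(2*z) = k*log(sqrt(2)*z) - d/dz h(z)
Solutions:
 h(z) = C1 + k*z*(log(z) - 1) + k*z*log(2)/2 + 2*sin(2*z)


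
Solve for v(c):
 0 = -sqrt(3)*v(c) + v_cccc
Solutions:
 v(c) = C1*exp(-3^(1/8)*c) + C2*exp(3^(1/8)*c) + C3*sin(3^(1/8)*c) + C4*cos(3^(1/8)*c)


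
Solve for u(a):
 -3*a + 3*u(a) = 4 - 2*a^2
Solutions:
 u(a) = -2*a^2/3 + a + 4/3


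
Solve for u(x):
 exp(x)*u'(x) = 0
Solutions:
 u(x) = C1


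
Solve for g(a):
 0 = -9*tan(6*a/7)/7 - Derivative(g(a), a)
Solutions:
 g(a) = C1 + 3*log(cos(6*a/7))/2


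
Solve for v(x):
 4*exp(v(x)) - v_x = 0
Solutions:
 v(x) = log(-1/(C1 + 4*x))


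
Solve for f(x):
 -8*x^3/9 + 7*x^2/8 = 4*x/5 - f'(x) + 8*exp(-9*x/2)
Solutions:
 f(x) = C1 + 2*x^4/9 - 7*x^3/24 + 2*x^2/5 - 16*exp(-9*x/2)/9


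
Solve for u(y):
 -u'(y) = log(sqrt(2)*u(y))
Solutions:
 2*Integral(1/(2*log(_y) + log(2)), (_y, u(y))) = C1 - y


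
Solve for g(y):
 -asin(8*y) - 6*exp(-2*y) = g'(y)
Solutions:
 g(y) = C1 - y*asin(8*y) - sqrt(1 - 64*y^2)/8 + 3*exp(-2*y)


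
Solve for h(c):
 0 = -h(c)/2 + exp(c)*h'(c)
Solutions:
 h(c) = C1*exp(-exp(-c)/2)


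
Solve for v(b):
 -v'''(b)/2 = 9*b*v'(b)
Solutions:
 v(b) = C1 + Integral(C2*airyai(-18^(1/3)*b) + C3*airybi(-18^(1/3)*b), b)


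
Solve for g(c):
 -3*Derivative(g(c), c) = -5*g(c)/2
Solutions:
 g(c) = C1*exp(5*c/6)


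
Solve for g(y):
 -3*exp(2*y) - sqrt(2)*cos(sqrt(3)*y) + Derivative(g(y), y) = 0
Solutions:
 g(y) = C1 + 3*exp(2*y)/2 + sqrt(6)*sin(sqrt(3)*y)/3


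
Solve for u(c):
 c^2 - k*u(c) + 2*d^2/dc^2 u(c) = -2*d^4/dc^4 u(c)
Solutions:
 u(c) = C1*exp(-sqrt(2)*c*sqrt(-sqrt(2*k + 1) - 1)/2) + C2*exp(sqrt(2)*c*sqrt(-sqrt(2*k + 1) - 1)/2) + C3*exp(-sqrt(2)*c*sqrt(sqrt(2*k + 1) - 1)/2) + C4*exp(sqrt(2)*c*sqrt(sqrt(2*k + 1) - 1)/2) + c^2/k + 4/k^2


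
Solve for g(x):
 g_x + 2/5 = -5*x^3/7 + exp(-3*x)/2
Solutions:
 g(x) = C1 - 5*x^4/28 - 2*x/5 - exp(-3*x)/6


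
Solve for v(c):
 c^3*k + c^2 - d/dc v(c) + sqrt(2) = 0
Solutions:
 v(c) = C1 + c^4*k/4 + c^3/3 + sqrt(2)*c


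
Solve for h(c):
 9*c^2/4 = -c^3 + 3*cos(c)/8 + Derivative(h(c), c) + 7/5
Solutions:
 h(c) = C1 + c^4/4 + 3*c^3/4 - 7*c/5 - 3*sin(c)/8


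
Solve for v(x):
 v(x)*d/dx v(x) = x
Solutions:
 v(x) = -sqrt(C1 + x^2)
 v(x) = sqrt(C1 + x^2)


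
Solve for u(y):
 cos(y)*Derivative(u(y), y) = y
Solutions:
 u(y) = C1 + Integral(y/cos(y), y)


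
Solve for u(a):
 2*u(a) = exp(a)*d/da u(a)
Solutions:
 u(a) = C1*exp(-2*exp(-a))


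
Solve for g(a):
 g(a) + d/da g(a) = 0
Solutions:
 g(a) = C1*exp(-a)


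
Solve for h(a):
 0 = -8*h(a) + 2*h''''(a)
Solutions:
 h(a) = C1*exp(-sqrt(2)*a) + C2*exp(sqrt(2)*a) + C3*sin(sqrt(2)*a) + C4*cos(sqrt(2)*a)


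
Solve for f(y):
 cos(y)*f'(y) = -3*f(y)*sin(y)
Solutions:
 f(y) = C1*cos(y)^3


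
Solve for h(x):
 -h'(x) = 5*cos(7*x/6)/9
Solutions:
 h(x) = C1 - 10*sin(7*x/6)/21


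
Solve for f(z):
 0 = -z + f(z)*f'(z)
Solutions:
 f(z) = -sqrt(C1 + z^2)
 f(z) = sqrt(C1 + z^2)


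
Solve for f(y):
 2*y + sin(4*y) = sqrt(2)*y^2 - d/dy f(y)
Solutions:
 f(y) = C1 + sqrt(2)*y^3/3 - y^2 + cos(4*y)/4


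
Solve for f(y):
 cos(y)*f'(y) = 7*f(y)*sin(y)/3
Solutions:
 f(y) = C1/cos(y)^(7/3)


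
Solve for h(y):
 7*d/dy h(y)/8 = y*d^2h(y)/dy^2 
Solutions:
 h(y) = C1 + C2*y^(15/8)


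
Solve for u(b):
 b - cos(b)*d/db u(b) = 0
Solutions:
 u(b) = C1 + Integral(b/cos(b), b)


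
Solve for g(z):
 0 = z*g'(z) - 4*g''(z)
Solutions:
 g(z) = C1 + C2*erfi(sqrt(2)*z/4)


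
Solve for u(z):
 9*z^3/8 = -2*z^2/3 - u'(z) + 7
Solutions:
 u(z) = C1 - 9*z^4/32 - 2*z^3/9 + 7*z


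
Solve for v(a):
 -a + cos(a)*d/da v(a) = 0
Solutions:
 v(a) = C1 + Integral(a/cos(a), a)


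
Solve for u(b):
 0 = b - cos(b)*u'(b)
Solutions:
 u(b) = C1 + Integral(b/cos(b), b)


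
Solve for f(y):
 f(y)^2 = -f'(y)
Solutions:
 f(y) = 1/(C1 + y)


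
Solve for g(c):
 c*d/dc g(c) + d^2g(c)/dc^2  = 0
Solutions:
 g(c) = C1 + C2*erf(sqrt(2)*c/2)


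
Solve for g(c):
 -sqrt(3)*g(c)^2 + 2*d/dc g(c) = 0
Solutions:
 g(c) = -2/(C1 + sqrt(3)*c)


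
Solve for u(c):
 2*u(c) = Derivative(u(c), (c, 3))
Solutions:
 u(c) = C3*exp(2^(1/3)*c) + (C1*sin(2^(1/3)*sqrt(3)*c/2) + C2*cos(2^(1/3)*sqrt(3)*c/2))*exp(-2^(1/3)*c/2)


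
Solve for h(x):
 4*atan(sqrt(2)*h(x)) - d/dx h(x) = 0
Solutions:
 Integral(1/atan(sqrt(2)*_y), (_y, h(x))) = C1 + 4*x


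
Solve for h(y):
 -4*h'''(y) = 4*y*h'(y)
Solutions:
 h(y) = C1 + Integral(C2*airyai(-y) + C3*airybi(-y), y)


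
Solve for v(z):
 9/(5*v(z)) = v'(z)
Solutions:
 v(z) = -sqrt(C1 + 90*z)/5
 v(z) = sqrt(C1 + 90*z)/5


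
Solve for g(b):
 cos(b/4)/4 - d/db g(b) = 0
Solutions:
 g(b) = C1 + sin(b/4)


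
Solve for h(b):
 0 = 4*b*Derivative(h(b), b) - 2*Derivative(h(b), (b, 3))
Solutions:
 h(b) = C1 + Integral(C2*airyai(2^(1/3)*b) + C3*airybi(2^(1/3)*b), b)


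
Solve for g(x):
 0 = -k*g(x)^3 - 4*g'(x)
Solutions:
 g(x) = -sqrt(2)*sqrt(-1/(C1 - k*x))
 g(x) = sqrt(2)*sqrt(-1/(C1 - k*x))


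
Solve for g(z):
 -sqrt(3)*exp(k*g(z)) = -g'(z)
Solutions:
 g(z) = Piecewise((log(-1/(C1*k + sqrt(3)*k*z))/k, Ne(k, 0)), (nan, True))
 g(z) = Piecewise((C1 + sqrt(3)*z, Eq(k, 0)), (nan, True))


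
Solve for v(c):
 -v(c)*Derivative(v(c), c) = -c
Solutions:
 v(c) = -sqrt(C1 + c^2)
 v(c) = sqrt(C1 + c^2)


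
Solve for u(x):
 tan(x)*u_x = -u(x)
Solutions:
 u(x) = C1/sin(x)


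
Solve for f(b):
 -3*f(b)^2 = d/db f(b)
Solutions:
 f(b) = 1/(C1 + 3*b)


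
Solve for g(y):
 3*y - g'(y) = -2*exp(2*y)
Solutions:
 g(y) = C1 + 3*y^2/2 + exp(2*y)


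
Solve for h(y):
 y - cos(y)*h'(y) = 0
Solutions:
 h(y) = C1 + Integral(y/cos(y), y)


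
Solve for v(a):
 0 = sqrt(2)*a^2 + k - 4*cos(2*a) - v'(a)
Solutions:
 v(a) = C1 + sqrt(2)*a^3/3 + a*k - 2*sin(2*a)


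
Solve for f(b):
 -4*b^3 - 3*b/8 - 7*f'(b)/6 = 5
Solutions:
 f(b) = C1 - 6*b^4/7 - 9*b^2/56 - 30*b/7


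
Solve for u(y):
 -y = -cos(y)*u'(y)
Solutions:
 u(y) = C1 + Integral(y/cos(y), y)


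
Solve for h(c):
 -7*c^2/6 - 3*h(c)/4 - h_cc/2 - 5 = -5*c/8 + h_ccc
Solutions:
 h(c) = C1*exp(c*(-2 + (9*sqrt(83) + 82)^(-1/3) + (9*sqrt(83) + 82)^(1/3))/12)*sin(sqrt(3)*c*(-(9*sqrt(83) + 82)^(1/3) + (9*sqrt(83) + 82)^(-1/3))/12) + C2*exp(c*(-2 + (9*sqrt(83) + 82)^(-1/3) + (9*sqrt(83) + 82)^(1/3))/12)*cos(sqrt(3)*c*(-(9*sqrt(83) + 82)^(1/3) + (9*sqrt(83) + 82)^(-1/3))/12) + C3*exp(-c*((9*sqrt(83) + 82)^(-1/3) + 1 + (9*sqrt(83) + 82)^(1/3))/6) - 14*c^2/9 + 5*c/6 - 124/27


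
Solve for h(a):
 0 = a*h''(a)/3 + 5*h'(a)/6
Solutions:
 h(a) = C1 + C2/a^(3/2)


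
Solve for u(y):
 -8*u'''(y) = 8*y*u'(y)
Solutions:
 u(y) = C1 + Integral(C2*airyai(-y) + C3*airybi(-y), y)


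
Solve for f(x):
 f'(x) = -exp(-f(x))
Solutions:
 f(x) = log(C1 - x)


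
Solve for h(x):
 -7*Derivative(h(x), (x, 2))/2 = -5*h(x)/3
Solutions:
 h(x) = C1*exp(-sqrt(210)*x/21) + C2*exp(sqrt(210)*x/21)


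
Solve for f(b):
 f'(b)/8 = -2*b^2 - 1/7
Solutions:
 f(b) = C1 - 16*b^3/3 - 8*b/7


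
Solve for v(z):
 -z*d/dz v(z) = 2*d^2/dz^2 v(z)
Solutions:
 v(z) = C1 + C2*erf(z/2)


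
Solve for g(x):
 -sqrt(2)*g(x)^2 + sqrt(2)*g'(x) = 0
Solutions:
 g(x) = -1/(C1 + x)


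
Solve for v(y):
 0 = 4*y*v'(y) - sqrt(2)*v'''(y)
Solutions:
 v(y) = C1 + Integral(C2*airyai(sqrt(2)*y) + C3*airybi(sqrt(2)*y), y)


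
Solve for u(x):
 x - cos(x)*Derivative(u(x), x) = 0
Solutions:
 u(x) = C1 + Integral(x/cos(x), x)


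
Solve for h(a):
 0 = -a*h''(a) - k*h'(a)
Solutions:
 h(a) = C1 + a^(1 - re(k))*(C2*sin(log(a)*Abs(im(k))) + C3*cos(log(a)*im(k)))


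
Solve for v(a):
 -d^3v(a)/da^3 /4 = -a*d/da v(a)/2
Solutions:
 v(a) = C1 + Integral(C2*airyai(2^(1/3)*a) + C3*airybi(2^(1/3)*a), a)


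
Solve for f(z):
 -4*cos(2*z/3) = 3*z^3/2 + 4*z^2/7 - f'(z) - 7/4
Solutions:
 f(z) = C1 + 3*z^4/8 + 4*z^3/21 - 7*z/4 + 6*sin(2*z/3)


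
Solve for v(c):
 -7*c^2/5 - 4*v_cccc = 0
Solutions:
 v(c) = C1 + C2*c + C3*c^2 + C4*c^3 - 7*c^6/7200


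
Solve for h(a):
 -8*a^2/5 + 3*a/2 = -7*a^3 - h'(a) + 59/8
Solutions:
 h(a) = C1 - 7*a^4/4 + 8*a^3/15 - 3*a^2/4 + 59*a/8


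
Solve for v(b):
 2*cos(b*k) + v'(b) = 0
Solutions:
 v(b) = C1 - 2*sin(b*k)/k


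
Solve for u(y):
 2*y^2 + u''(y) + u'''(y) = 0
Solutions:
 u(y) = C1 + C2*y + C3*exp(-y) - y^4/6 + 2*y^3/3 - 2*y^2


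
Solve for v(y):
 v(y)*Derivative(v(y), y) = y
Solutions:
 v(y) = -sqrt(C1 + y^2)
 v(y) = sqrt(C1 + y^2)


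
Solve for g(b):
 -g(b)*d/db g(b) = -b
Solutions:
 g(b) = -sqrt(C1 + b^2)
 g(b) = sqrt(C1 + b^2)


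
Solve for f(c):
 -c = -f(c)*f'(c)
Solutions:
 f(c) = -sqrt(C1 + c^2)
 f(c) = sqrt(C1 + c^2)


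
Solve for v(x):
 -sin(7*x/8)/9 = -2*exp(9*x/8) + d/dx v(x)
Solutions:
 v(x) = C1 + 16*exp(9*x/8)/9 + 8*cos(7*x/8)/63


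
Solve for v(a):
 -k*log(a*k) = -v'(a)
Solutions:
 v(a) = C1 + a*k*log(a*k) - a*k


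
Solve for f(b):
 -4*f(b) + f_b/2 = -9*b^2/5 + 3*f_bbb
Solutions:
 f(b) = C1*exp(b*((sqrt(5182)/4 + 18)^(-1/3) + 2*(sqrt(5182)/4 + 18)^(1/3))/12)*sin(sqrt(3)*b*(-2*(sqrt(5182)/4 + 18)^(1/3) + (sqrt(5182)/4 + 18)^(-1/3))/12) + C2*exp(b*((sqrt(5182)/4 + 18)^(-1/3) + 2*(sqrt(5182)/4 + 18)^(1/3))/12)*cos(sqrt(3)*b*(-2*(sqrt(5182)/4 + 18)^(1/3) + (sqrt(5182)/4 + 18)^(-1/3))/12) + C3*exp(-b*((sqrt(5182)/4 + 18)^(-1/3) + 2*(sqrt(5182)/4 + 18)^(1/3))/6) + 9*b^2/20 + 9*b/80 + 9/640


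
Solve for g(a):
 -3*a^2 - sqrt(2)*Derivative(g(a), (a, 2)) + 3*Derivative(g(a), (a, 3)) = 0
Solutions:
 g(a) = C1 + C2*a + C3*exp(sqrt(2)*a/3) - sqrt(2)*a^4/8 - 3*a^3/2 - 27*sqrt(2)*a^2/4


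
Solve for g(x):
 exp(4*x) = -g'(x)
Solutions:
 g(x) = C1 - exp(4*x)/4


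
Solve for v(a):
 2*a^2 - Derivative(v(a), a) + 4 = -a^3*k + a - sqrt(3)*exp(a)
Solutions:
 v(a) = C1 + a^4*k/4 + 2*a^3/3 - a^2/2 + 4*a + sqrt(3)*exp(a)


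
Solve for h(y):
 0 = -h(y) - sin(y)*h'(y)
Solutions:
 h(y) = C1*sqrt(cos(y) + 1)/sqrt(cos(y) - 1)


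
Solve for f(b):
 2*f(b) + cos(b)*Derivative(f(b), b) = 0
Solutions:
 f(b) = C1*(sin(b) - 1)/(sin(b) + 1)


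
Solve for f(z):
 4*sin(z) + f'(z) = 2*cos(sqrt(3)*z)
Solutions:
 f(z) = C1 + 2*sqrt(3)*sin(sqrt(3)*z)/3 + 4*cos(z)


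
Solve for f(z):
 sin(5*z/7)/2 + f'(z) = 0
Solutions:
 f(z) = C1 + 7*cos(5*z/7)/10


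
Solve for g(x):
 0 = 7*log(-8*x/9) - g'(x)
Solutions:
 g(x) = C1 + 7*x*log(-x) + 7*x*(-2*log(3) - 1 + 3*log(2))


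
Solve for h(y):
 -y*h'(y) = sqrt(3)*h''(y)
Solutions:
 h(y) = C1 + C2*erf(sqrt(2)*3^(3/4)*y/6)


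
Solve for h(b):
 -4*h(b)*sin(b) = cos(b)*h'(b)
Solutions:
 h(b) = C1*cos(b)^4


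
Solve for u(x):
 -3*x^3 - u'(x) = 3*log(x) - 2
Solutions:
 u(x) = C1 - 3*x^4/4 - 3*x*log(x) + 5*x


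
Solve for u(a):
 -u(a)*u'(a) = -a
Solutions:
 u(a) = -sqrt(C1 + a^2)
 u(a) = sqrt(C1 + a^2)


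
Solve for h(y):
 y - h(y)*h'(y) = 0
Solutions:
 h(y) = -sqrt(C1 + y^2)
 h(y) = sqrt(C1 + y^2)


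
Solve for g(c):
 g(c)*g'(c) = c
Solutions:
 g(c) = -sqrt(C1 + c^2)
 g(c) = sqrt(C1 + c^2)


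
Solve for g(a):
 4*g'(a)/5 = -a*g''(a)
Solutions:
 g(a) = C1 + C2*a^(1/5)


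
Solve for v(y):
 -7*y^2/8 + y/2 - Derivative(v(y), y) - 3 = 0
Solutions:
 v(y) = C1 - 7*y^3/24 + y^2/4 - 3*y


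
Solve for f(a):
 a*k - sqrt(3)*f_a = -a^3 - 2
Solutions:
 f(a) = C1 + sqrt(3)*a^4/12 + sqrt(3)*a^2*k/6 + 2*sqrt(3)*a/3


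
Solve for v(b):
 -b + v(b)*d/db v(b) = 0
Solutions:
 v(b) = -sqrt(C1 + b^2)
 v(b) = sqrt(C1 + b^2)


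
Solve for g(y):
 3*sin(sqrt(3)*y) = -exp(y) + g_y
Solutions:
 g(y) = C1 + exp(y) - sqrt(3)*cos(sqrt(3)*y)


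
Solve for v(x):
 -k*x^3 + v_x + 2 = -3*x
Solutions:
 v(x) = C1 + k*x^4/4 - 3*x^2/2 - 2*x


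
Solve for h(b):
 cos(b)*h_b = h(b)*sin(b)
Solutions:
 h(b) = C1/cos(b)


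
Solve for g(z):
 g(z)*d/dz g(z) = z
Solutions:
 g(z) = -sqrt(C1 + z^2)
 g(z) = sqrt(C1 + z^2)


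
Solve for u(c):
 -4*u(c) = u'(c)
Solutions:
 u(c) = C1*exp(-4*c)


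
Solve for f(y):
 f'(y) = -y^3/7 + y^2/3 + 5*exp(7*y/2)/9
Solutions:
 f(y) = C1 - y^4/28 + y^3/9 + 10*exp(7*y/2)/63


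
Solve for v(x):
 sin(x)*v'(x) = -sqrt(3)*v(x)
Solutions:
 v(x) = C1*(cos(x) + 1)^(sqrt(3)/2)/(cos(x) - 1)^(sqrt(3)/2)


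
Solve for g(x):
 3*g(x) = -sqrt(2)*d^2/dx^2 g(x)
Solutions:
 g(x) = C1*sin(2^(3/4)*sqrt(3)*x/2) + C2*cos(2^(3/4)*sqrt(3)*x/2)


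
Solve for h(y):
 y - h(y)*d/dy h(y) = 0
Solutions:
 h(y) = -sqrt(C1 + y^2)
 h(y) = sqrt(C1 + y^2)


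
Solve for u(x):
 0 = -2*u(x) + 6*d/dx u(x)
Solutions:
 u(x) = C1*exp(x/3)


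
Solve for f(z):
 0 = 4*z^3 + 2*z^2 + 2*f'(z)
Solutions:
 f(z) = C1 - z^4/2 - z^3/3


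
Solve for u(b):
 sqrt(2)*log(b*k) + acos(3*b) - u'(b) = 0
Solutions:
 u(b) = C1 + sqrt(2)*b*(log(b*k) - 1) + b*acos(3*b) - sqrt(1 - 9*b^2)/3


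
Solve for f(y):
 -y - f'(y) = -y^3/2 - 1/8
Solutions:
 f(y) = C1 + y^4/8 - y^2/2 + y/8


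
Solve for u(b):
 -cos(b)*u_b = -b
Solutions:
 u(b) = C1 + Integral(b/cos(b), b)


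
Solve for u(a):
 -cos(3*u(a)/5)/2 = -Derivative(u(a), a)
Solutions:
 -a/2 - 5*log(sin(3*u(a)/5) - 1)/6 + 5*log(sin(3*u(a)/5) + 1)/6 = C1


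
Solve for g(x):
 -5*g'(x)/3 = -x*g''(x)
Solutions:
 g(x) = C1 + C2*x^(8/3)


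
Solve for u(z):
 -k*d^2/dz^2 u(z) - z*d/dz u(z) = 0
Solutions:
 u(z) = C1 + C2*sqrt(k)*erf(sqrt(2)*z*sqrt(1/k)/2)


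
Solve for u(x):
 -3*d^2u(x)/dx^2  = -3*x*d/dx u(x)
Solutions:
 u(x) = C1 + C2*erfi(sqrt(2)*x/2)


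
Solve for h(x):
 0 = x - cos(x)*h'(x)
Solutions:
 h(x) = C1 + Integral(x/cos(x), x)


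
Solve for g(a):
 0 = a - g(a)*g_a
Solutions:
 g(a) = -sqrt(C1 + a^2)
 g(a) = sqrt(C1 + a^2)


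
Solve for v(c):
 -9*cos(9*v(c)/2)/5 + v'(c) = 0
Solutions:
 -9*c/5 - log(sin(9*v(c)/2) - 1)/9 + log(sin(9*v(c)/2) + 1)/9 = C1


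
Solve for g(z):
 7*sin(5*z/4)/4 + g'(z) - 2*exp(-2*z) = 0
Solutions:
 g(z) = C1 + 7*cos(5*z/4)/5 - exp(-2*z)


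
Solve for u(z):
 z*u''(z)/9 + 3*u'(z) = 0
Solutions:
 u(z) = C1 + C2/z^26


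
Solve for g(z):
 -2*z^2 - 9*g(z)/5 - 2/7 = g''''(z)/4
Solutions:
 g(z) = -10*z^2/9 + (C1*sin(sqrt(3)*5^(3/4)*z/5) + C2*cos(sqrt(3)*5^(3/4)*z/5))*exp(-sqrt(3)*5^(3/4)*z/5) + (C3*sin(sqrt(3)*5^(3/4)*z/5) + C4*cos(sqrt(3)*5^(3/4)*z/5))*exp(sqrt(3)*5^(3/4)*z/5) - 10/63


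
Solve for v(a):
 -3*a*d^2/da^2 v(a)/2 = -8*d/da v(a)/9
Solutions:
 v(a) = C1 + C2*a^(43/27)


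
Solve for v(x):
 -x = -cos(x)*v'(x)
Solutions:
 v(x) = C1 + Integral(x/cos(x), x)


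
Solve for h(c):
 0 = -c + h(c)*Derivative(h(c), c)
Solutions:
 h(c) = -sqrt(C1 + c^2)
 h(c) = sqrt(C1 + c^2)


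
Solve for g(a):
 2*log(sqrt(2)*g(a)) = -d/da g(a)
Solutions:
 Integral(1/(2*log(_y) + log(2)), (_y, g(a))) = C1 - a


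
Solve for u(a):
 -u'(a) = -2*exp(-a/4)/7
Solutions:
 u(a) = C1 - 8*exp(-a/4)/7


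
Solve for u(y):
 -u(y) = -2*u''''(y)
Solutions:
 u(y) = C1*exp(-2^(3/4)*y/2) + C2*exp(2^(3/4)*y/2) + C3*sin(2^(3/4)*y/2) + C4*cos(2^(3/4)*y/2)


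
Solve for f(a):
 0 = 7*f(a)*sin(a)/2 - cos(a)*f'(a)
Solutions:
 f(a) = C1/cos(a)^(7/2)


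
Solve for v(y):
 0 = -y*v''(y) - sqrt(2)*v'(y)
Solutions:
 v(y) = C1 + C2*y^(1 - sqrt(2))


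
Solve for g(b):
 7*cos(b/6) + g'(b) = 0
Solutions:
 g(b) = C1 - 42*sin(b/6)


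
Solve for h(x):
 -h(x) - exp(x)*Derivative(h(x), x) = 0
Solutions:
 h(x) = C1*exp(exp(-x))


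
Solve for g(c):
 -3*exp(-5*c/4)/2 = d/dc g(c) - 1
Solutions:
 g(c) = C1 + c + 6*exp(-5*c/4)/5


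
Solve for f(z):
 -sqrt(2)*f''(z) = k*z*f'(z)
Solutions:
 f(z) = Piecewise((-2^(3/4)*sqrt(pi)*C1*erf(2^(1/4)*sqrt(k)*z/2)/(2*sqrt(k)) - C2, (k > 0) | (k < 0)), (-C1*z - C2, True))


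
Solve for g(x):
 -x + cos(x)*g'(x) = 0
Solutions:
 g(x) = C1 + Integral(x/cos(x), x)


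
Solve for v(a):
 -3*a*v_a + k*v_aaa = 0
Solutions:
 v(a) = C1 + Integral(C2*airyai(3^(1/3)*a*(1/k)^(1/3)) + C3*airybi(3^(1/3)*a*(1/k)^(1/3)), a)


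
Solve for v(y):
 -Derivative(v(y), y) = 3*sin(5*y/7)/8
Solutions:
 v(y) = C1 + 21*cos(5*y/7)/40


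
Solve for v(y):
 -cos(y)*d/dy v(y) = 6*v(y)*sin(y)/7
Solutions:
 v(y) = C1*cos(y)^(6/7)


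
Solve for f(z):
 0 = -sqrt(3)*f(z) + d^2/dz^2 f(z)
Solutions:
 f(z) = C1*exp(-3^(1/4)*z) + C2*exp(3^(1/4)*z)


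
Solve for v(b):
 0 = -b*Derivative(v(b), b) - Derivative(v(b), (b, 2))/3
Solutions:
 v(b) = C1 + C2*erf(sqrt(6)*b/2)


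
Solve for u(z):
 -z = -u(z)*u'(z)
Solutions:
 u(z) = -sqrt(C1 + z^2)
 u(z) = sqrt(C1 + z^2)


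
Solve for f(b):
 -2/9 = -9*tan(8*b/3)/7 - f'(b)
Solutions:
 f(b) = C1 + 2*b/9 + 27*log(cos(8*b/3))/56


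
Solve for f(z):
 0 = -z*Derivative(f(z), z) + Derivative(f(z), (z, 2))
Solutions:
 f(z) = C1 + C2*erfi(sqrt(2)*z/2)


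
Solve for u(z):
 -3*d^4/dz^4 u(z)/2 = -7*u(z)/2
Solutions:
 u(z) = C1*exp(-3^(3/4)*7^(1/4)*z/3) + C2*exp(3^(3/4)*7^(1/4)*z/3) + C3*sin(3^(3/4)*7^(1/4)*z/3) + C4*cos(3^(3/4)*7^(1/4)*z/3)


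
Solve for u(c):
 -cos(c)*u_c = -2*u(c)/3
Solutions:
 u(c) = C1*(sin(c) + 1)^(1/3)/(sin(c) - 1)^(1/3)


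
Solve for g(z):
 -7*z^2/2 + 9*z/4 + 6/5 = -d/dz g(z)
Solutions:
 g(z) = C1 + 7*z^3/6 - 9*z^2/8 - 6*z/5


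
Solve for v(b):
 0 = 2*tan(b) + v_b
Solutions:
 v(b) = C1 + 2*log(cos(b))


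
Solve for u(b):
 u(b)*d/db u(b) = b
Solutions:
 u(b) = -sqrt(C1 + b^2)
 u(b) = sqrt(C1 + b^2)


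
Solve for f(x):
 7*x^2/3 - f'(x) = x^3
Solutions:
 f(x) = C1 - x^4/4 + 7*x^3/9


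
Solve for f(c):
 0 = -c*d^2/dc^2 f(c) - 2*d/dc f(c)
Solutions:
 f(c) = C1 + C2/c


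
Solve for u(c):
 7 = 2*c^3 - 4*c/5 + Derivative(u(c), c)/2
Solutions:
 u(c) = C1 - c^4 + 4*c^2/5 + 14*c


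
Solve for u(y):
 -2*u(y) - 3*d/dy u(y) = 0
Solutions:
 u(y) = C1*exp(-2*y/3)


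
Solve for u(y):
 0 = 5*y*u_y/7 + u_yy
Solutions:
 u(y) = C1 + C2*erf(sqrt(70)*y/14)


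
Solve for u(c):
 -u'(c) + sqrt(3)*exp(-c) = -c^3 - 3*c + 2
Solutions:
 u(c) = C1 + c^4/4 + 3*c^2/2 - 2*c - sqrt(3)*exp(-c)


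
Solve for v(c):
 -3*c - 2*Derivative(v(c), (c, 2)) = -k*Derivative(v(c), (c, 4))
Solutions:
 v(c) = C1 + C2*c + C3*exp(-sqrt(2)*c*sqrt(1/k)) + C4*exp(sqrt(2)*c*sqrt(1/k)) - c^3/4


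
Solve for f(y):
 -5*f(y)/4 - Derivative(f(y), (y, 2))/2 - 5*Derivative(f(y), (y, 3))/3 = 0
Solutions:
 f(y) = C1*exp(y*(-2 + (5*sqrt(5655) + 376)^(-1/3) + (5*sqrt(5655) + 376)^(1/3))/20)*sin(sqrt(3)*y*(-(5*sqrt(5655) + 376)^(1/3) + (5*sqrt(5655) + 376)^(-1/3))/20) + C2*exp(y*(-2 + (5*sqrt(5655) + 376)^(-1/3) + (5*sqrt(5655) + 376)^(1/3))/20)*cos(sqrt(3)*y*(-(5*sqrt(5655) + 376)^(1/3) + (5*sqrt(5655) + 376)^(-1/3))/20) + C3*exp(-y*((5*sqrt(5655) + 376)^(-1/3) + 1 + (5*sqrt(5655) + 376)^(1/3))/10)


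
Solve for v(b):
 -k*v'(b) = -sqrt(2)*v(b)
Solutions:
 v(b) = C1*exp(sqrt(2)*b/k)


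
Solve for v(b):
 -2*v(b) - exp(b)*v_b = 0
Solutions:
 v(b) = C1*exp(2*exp(-b))


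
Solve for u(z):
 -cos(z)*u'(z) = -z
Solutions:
 u(z) = C1 + Integral(z/cos(z), z)


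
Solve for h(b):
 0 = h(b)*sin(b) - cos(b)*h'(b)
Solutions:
 h(b) = C1/cos(b)


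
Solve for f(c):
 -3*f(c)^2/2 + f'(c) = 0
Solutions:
 f(c) = -2/(C1 + 3*c)


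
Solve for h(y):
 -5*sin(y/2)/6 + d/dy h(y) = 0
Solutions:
 h(y) = C1 - 5*cos(y/2)/3


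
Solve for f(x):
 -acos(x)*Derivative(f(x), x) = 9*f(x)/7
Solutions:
 f(x) = C1*exp(-9*Integral(1/acos(x), x)/7)


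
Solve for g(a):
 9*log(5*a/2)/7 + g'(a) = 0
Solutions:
 g(a) = C1 - 9*a*log(a)/7 - 9*a*log(5)/7 + 9*a*log(2)/7 + 9*a/7


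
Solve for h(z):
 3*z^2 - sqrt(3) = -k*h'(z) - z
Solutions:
 h(z) = C1 - z^3/k - z^2/(2*k) + sqrt(3)*z/k


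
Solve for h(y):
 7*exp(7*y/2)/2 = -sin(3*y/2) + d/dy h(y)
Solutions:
 h(y) = C1 + exp(7*y/2) - 2*cos(3*y/2)/3


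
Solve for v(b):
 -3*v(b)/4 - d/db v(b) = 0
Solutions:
 v(b) = C1*exp(-3*b/4)


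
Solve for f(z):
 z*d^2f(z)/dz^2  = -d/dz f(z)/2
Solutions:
 f(z) = C1 + C2*sqrt(z)


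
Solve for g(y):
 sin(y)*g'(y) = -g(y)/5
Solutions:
 g(y) = C1*(cos(y) + 1)^(1/10)/(cos(y) - 1)^(1/10)


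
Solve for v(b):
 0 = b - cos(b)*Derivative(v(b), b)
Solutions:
 v(b) = C1 + Integral(b/cos(b), b)


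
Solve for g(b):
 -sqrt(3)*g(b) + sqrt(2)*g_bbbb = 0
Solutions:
 g(b) = C1*exp(-2^(7/8)*3^(1/8)*b/2) + C2*exp(2^(7/8)*3^(1/8)*b/2) + C3*sin(2^(7/8)*3^(1/8)*b/2) + C4*cos(2^(7/8)*3^(1/8)*b/2)


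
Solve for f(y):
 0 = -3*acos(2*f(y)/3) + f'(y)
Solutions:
 Integral(1/acos(2*_y/3), (_y, f(y))) = C1 + 3*y


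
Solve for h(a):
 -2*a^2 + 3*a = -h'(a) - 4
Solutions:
 h(a) = C1 + 2*a^3/3 - 3*a^2/2 - 4*a


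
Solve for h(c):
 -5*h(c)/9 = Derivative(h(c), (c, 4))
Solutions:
 h(c) = (C1*sin(5^(1/4)*sqrt(6)*c/6) + C2*cos(5^(1/4)*sqrt(6)*c/6))*exp(-5^(1/4)*sqrt(6)*c/6) + (C3*sin(5^(1/4)*sqrt(6)*c/6) + C4*cos(5^(1/4)*sqrt(6)*c/6))*exp(5^(1/4)*sqrt(6)*c/6)


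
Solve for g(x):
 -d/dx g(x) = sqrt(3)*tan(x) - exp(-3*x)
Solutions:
 g(x) = C1 - sqrt(3)*log(tan(x)^2 + 1)/2 - exp(-3*x)/3


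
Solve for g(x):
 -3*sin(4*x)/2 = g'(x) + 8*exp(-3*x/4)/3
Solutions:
 g(x) = C1 + 3*cos(4*x)/8 + 32*exp(-3*x/4)/9


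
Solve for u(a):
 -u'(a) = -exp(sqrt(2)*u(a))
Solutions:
 u(a) = sqrt(2)*(2*log(-1/(C1 + a)) - log(2))/4


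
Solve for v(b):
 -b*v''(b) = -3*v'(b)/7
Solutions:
 v(b) = C1 + C2*b^(10/7)


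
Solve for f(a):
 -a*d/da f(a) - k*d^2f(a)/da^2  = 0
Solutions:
 f(a) = C1 + C2*sqrt(k)*erf(sqrt(2)*a*sqrt(1/k)/2)


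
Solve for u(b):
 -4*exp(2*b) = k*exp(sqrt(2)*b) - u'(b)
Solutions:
 u(b) = C1 + sqrt(2)*k*exp(sqrt(2)*b)/2 + 2*exp(2*b)


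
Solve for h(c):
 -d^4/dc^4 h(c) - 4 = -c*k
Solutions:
 h(c) = C1 + C2*c + C3*c^2 + C4*c^3 + c^5*k/120 - c^4/6


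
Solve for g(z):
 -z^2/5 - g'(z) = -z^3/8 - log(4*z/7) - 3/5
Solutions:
 g(z) = C1 + z^4/32 - z^3/15 + z*log(z) + z*log(4/7) - 2*z/5


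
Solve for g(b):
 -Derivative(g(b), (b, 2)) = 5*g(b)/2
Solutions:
 g(b) = C1*sin(sqrt(10)*b/2) + C2*cos(sqrt(10)*b/2)


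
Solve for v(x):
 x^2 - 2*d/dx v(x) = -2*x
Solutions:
 v(x) = C1 + x^3/6 + x^2/2


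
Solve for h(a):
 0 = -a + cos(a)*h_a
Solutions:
 h(a) = C1 + Integral(a/cos(a), a)


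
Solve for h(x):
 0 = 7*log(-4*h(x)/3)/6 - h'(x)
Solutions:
 -6*Integral(1/(log(-_y) - log(3) + 2*log(2)), (_y, h(x)))/7 = C1 - x


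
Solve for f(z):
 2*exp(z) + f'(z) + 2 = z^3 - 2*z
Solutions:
 f(z) = C1 + z^4/4 - z^2 - 2*z - 2*exp(z)


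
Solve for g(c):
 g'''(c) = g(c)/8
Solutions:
 g(c) = C3*exp(c/2) + (C1*sin(sqrt(3)*c/4) + C2*cos(sqrt(3)*c/4))*exp(-c/4)


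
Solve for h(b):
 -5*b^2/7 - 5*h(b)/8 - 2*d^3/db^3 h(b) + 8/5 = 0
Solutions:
 h(b) = C3*exp(-2^(2/3)*5^(1/3)*b/4) - 8*b^2/7 + (C1*sin(2^(2/3)*sqrt(3)*5^(1/3)*b/8) + C2*cos(2^(2/3)*sqrt(3)*5^(1/3)*b/8))*exp(2^(2/3)*5^(1/3)*b/8) + 64/25


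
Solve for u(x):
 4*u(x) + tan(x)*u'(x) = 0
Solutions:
 u(x) = C1/sin(x)^4


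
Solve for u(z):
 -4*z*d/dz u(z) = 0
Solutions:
 u(z) = C1


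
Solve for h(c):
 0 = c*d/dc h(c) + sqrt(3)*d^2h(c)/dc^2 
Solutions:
 h(c) = C1 + C2*erf(sqrt(2)*3^(3/4)*c/6)


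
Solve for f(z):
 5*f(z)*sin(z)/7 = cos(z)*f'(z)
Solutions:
 f(z) = C1/cos(z)^(5/7)


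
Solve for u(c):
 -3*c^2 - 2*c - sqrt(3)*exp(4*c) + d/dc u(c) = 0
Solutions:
 u(c) = C1 + c^3 + c^2 + sqrt(3)*exp(4*c)/4


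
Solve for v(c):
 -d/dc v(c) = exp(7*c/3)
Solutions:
 v(c) = C1 - 3*exp(7*c/3)/7


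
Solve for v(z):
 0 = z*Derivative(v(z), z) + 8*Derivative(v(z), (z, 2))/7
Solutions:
 v(z) = C1 + C2*erf(sqrt(7)*z/4)


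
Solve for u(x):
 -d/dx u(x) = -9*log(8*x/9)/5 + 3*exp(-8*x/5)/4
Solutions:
 u(x) = C1 + 9*x*log(x)/5 + 9*x*(-2*log(3) - 1 + 3*log(2))/5 + 15*exp(-8*x/5)/32


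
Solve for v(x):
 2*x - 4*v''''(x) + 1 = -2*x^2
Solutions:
 v(x) = C1 + C2*x + C3*x^2 + C4*x^3 + x^6/720 + x^5/240 + x^4/96


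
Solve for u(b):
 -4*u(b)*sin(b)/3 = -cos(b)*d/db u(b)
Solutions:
 u(b) = C1/cos(b)^(4/3)


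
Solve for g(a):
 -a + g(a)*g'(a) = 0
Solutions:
 g(a) = -sqrt(C1 + a^2)
 g(a) = sqrt(C1 + a^2)


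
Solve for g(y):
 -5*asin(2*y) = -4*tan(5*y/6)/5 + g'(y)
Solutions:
 g(y) = C1 - 5*y*asin(2*y) - 5*sqrt(1 - 4*y^2)/2 - 24*log(cos(5*y/6))/25


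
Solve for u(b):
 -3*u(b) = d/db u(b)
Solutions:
 u(b) = C1*exp(-3*b)


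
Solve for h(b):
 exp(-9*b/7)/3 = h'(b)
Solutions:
 h(b) = C1 - 7*exp(-9*b/7)/27


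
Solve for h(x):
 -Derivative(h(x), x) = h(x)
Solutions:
 h(x) = C1*exp(-x)


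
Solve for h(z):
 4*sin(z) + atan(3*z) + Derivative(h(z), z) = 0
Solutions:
 h(z) = C1 - z*atan(3*z) + log(9*z^2 + 1)/6 + 4*cos(z)


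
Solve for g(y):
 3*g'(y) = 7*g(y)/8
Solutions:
 g(y) = C1*exp(7*y/24)


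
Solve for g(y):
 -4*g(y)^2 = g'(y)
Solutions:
 g(y) = 1/(C1 + 4*y)


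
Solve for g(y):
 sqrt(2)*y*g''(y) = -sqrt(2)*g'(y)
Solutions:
 g(y) = C1 + C2*log(y)


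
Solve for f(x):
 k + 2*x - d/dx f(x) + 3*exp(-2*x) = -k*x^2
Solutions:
 f(x) = C1 + k*x^3/3 + k*x + x^2 - 3*exp(-2*x)/2


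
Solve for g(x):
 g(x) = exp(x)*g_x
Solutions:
 g(x) = C1*exp(-exp(-x))


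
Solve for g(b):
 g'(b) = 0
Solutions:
 g(b) = C1


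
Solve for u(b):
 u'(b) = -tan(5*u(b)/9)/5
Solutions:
 u(b) = -9*asin(C1*exp(-b/9))/5 + 9*pi/5
 u(b) = 9*asin(C1*exp(-b/9))/5


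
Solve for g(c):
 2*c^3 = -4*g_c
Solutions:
 g(c) = C1 - c^4/8


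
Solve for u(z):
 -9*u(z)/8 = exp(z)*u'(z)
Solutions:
 u(z) = C1*exp(9*exp(-z)/8)


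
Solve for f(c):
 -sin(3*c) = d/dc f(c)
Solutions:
 f(c) = C1 + cos(3*c)/3


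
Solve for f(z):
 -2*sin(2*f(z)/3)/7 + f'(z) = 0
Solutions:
 -2*z/7 + 3*log(cos(2*f(z)/3) - 1)/4 - 3*log(cos(2*f(z)/3) + 1)/4 = C1


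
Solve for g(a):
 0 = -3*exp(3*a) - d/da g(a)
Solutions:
 g(a) = C1 - exp(3*a)


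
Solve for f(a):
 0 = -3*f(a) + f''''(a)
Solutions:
 f(a) = C1*exp(-3^(1/4)*a) + C2*exp(3^(1/4)*a) + C3*sin(3^(1/4)*a) + C4*cos(3^(1/4)*a)


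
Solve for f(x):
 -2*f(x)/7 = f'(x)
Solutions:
 f(x) = C1*exp(-2*x/7)


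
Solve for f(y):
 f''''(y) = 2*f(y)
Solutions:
 f(y) = C1*exp(-2^(1/4)*y) + C2*exp(2^(1/4)*y) + C3*sin(2^(1/4)*y) + C4*cos(2^(1/4)*y)


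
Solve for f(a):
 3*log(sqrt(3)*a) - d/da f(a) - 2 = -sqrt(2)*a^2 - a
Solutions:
 f(a) = C1 + sqrt(2)*a^3/3 + a^2/2 + 3*a*log(a) - 5*a + 3*a*log(3)/2


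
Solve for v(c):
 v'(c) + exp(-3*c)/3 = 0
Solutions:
 v(c) = C1 + exp(-3*c)/9


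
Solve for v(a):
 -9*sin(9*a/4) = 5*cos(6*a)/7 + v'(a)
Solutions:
 v(a) = C1 - 5*sin(6*a)/42 + 4*cos(9*a/4)


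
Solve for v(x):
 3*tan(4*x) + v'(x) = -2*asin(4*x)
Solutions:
 v(x) = C1 - 2*x*asin(4*x) - sqrt(1 - 16*x^2)/2 + 3*log(cos(4*x))/4


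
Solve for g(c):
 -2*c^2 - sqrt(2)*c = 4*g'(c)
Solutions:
 g(c) = C1 - c^3/6 - sqrt(2)*c^2/8


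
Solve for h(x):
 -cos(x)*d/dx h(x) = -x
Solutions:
 h(x) = C1 + Integral(x/cos(x), x)


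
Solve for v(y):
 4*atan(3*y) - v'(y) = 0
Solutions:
 v(y) = C1 + 4*y*atan(3*y) - 2*log(9*y^2 + 1)/3


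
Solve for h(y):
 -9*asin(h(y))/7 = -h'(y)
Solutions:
 Integral(1/asin(_y), (_y, h(y))) = C1 + 9*y/7


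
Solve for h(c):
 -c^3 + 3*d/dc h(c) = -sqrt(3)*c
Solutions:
 h(c) = C1 + c^4/12 - sqrt(3)*c^2/6


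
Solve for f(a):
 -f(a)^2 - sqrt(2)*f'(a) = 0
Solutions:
 f(a) = 2/(C1 + sqrt(2)*a)


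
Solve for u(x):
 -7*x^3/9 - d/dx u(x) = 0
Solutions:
 u(x) = C1 - 7*x^4/36


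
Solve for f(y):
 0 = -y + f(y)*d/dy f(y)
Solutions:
 f(y) = -sqrt(C1 + y^2)
 f(y) = sqrt(C1 + y^2)


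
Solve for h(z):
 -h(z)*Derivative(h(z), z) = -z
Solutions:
 h(z) = -sqrt(C1 + z^2)
 h(z) = sqrt(C1 + z^2)


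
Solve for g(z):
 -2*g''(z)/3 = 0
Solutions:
 g(z) = C1 + C2*z


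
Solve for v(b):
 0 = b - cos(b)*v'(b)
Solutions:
 v(b) = C1 + Integral(b/cos(b), b)


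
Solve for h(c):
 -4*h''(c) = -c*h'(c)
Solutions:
 h(c) = C1 + C2*erfi(sqrt(2)*c/4)


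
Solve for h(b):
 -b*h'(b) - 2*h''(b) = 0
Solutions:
 h(b) = C1 + C2*erf(b/2)


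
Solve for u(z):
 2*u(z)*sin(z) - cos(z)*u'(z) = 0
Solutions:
 u(z) = C1/cos(z)^2


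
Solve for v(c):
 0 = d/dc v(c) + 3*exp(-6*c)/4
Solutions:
 v(c) = C1 + exp(-6*c)/8


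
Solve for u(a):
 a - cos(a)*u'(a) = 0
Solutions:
 u(a) = C1 + Integral(a/cos(a), a)


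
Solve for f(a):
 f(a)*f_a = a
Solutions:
 f(a) = -sqrt(C1 + a^2)
 f(a) = sqrt(C1 + a^2)


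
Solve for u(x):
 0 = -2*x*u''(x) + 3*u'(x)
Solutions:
 u(x) = C1 + C2*x^(5/2)


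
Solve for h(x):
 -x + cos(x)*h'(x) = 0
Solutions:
 h(x) = C1 + Integral(x/cos(x), x)


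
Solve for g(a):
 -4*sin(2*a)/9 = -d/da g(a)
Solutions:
 g(a) = C1 - 2*cos(2*a)/9


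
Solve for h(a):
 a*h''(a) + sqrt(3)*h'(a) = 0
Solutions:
 h(a) = C1 + C2*a^(1 - sqrt(3))


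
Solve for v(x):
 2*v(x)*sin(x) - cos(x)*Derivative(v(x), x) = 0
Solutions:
 v(x) = C1/cos(x)^2


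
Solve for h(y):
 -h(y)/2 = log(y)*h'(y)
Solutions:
 h(y) = C1*exp(-li(y)/2)


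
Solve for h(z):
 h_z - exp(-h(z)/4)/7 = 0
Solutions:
 h(z) = 4*log(C1 + z/28)


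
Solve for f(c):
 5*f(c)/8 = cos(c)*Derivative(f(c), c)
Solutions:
 f(c) = C1*(sin(c) + 1)^(5/16)/(sin(c) - 1)^(5/16)


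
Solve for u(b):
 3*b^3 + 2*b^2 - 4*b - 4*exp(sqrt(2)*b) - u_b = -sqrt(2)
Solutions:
 u(b) = C1 + 3*b^4/4 + 2*b^3/3 - 2*b^2 + sqrt(2)*b - 2*sqrt(2)*exp(sqrt(2)*b)


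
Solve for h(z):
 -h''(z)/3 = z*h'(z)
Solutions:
 h(z) = C1 + C2*erf(sqrt(6)*z/2)


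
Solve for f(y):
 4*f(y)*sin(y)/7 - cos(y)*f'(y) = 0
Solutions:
 f(y) = C1/cos(y)^(4/7)


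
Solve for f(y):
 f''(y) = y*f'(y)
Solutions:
 f(y) = C1 + C2*erfi(sqrt(2)*y/2)


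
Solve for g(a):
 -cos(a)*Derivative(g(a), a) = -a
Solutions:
 g(a) = C1 + Integral(a/cos(a), a)


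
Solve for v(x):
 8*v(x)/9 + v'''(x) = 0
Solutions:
 v(x) = C3*exp(-2*3^(1/3)*x/3) + (C1*sin(3^(5/6)*x/3) + C2*cos(3^(5/6)*x/3))*exp(3^(1/3)*x/3)


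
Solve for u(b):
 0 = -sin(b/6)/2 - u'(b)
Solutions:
 u(b) = C1 + 3*cos(b/6)


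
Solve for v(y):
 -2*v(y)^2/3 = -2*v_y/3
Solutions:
 v(y) = -1/(C1 + y)


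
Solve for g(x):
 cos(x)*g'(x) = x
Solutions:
 g(x) = C1 + Integral(x/cos(x), x)


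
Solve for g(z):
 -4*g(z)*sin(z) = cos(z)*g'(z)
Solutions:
 g(z) = C1*cos(z)^4


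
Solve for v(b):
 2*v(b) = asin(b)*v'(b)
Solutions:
 v(b) = C1*exp(2*Integral(1/asin(b), b))


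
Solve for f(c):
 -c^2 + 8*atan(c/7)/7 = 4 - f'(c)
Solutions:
 f(c) = C1 + c^3/3 - 8*c*atan(c/7)/7 + 4*c + 4*log(c^2 + 49)


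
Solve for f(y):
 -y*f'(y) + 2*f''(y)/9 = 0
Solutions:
 f(y) = C1 + C2*erfi(3*y/2)


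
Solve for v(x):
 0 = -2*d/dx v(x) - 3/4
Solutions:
 v(x) = C1 - 3*x/8


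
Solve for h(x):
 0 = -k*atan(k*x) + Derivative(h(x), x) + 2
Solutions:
 h(x) = C1 + k*Piecewise((x*atan(k*x) - log(k^2*x^2 + 1)/(2*k), Ne(k, 0)), (0, True)) - 2*x


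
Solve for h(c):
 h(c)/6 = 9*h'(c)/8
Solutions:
 h(c) = C1*exp(4*c/27)


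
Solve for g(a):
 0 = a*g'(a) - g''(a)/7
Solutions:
 g(a) = C1 + C2*erfi(sqrt(14)*a/2)


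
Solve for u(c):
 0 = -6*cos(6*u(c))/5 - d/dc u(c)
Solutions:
 6*c/5 - log(sin(6*u(c)) - 1)/12 + log(sin(6*u(c)) + 1)/12 = C1


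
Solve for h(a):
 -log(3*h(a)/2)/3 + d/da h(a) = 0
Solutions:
 3*Integral(1/(-log(_y) - log(3) + log(2)), (_y, h(a))) = C1 - a


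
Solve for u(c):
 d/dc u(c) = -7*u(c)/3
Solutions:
 u(c) = C1*exp(-7*c/3)


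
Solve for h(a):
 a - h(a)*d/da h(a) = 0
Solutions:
 h(a) = -sqrt(C1 + a^2)
 h(a) = sqrt(C1 + a^2)


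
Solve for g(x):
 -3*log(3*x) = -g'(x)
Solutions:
 g(x) = C1 + 3*x*log(x) - 3*x + x*log(27)


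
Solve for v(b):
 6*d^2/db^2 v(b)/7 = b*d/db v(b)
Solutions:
 v(b) = C1 + C2*erfi(sqrt(21)*b/6)


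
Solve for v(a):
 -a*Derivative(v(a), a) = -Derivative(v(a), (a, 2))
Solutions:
 v(a) = C1 + C2*erfi(sqrt(2)*a/2)


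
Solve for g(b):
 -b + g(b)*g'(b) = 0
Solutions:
 g(b) = -sqrt(C1 + b^2)
 g(b) = sqrt(C1 + b^2)


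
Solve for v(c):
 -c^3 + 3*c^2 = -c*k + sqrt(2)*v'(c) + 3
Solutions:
 v(c) = C1 - sqrt(2)*c^4/8 + sqrt(2)*c^3/2 + sqrt(2)*c^2*k/4 - 3*sqrt(2)*c/2


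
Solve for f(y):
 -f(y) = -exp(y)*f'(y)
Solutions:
 f(y) = C1*exp(-exp(-y))


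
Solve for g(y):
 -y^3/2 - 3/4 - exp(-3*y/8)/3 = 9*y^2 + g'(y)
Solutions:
 g(y) = C1 - y^4/8 - 3*y^3 - 3*y/4 + 8*exp(-3*y/8)/9


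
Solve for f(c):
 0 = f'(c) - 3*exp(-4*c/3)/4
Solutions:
 f(c) = C1 - 9*exp(-4*c/3)/16


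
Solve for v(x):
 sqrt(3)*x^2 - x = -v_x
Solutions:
 v(x) = C1 - sqrt(3)*x^3/3 + x^2/2


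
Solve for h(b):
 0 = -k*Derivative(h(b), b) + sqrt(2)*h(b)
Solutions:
 h(b) = C1*exp(sqrt(2)*b/k)


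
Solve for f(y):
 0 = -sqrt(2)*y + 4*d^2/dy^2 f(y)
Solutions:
 f(y) = C1 + C2*y + sqrt(2)*y^3/24


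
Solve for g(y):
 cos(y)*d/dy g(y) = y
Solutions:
 g(y) = C1 + Integral(y/cos(y), y)


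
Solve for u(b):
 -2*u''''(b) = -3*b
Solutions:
 u(b) = C1 + C2*b + C3*b^2 + C4*b^3 + b^5/80


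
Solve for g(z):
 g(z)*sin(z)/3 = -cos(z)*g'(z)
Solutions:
 g(z) = C1*cos(z)^(1/3)


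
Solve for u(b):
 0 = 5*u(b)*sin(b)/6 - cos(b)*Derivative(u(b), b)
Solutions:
 u(b) = C1/cos(b)^(5/6)


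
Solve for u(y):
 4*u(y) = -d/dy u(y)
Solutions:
 u(y) = C1*exp(-4*y)


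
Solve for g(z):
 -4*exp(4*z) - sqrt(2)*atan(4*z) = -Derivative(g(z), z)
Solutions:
 g(z) = C1 + sqrt(2)*(z*atan(4*z) - log(16*z^2 + 1)/8) + exp(4*z)


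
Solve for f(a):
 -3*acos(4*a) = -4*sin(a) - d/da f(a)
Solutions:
 f(a) = C1 + 3*a*acos(4*a) - 3*sqrt(1 - 16*a^2)/4 + 4*cos(a)


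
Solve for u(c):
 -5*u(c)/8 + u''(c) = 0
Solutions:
 u(c) = C1*exp(-sqrt(10)*c/4) + C2*exp(sqrt(10)*c/4)


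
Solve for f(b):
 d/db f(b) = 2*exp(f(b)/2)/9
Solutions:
 f(b) = 2*log(-1/(C1 + 2*b)) + 2*log(18)


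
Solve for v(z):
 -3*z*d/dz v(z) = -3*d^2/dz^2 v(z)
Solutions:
 v(z) = C1 + C2*erfi(sqrt(2)*z/2)


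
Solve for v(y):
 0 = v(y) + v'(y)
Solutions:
 v(y) = C1*exp(-y)


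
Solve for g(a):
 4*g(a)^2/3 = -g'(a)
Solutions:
 g(a) = 3/(C1 + 4*a)


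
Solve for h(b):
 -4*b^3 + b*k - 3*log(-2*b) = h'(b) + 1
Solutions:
 h(b) = C1 - b^4 + b^2*k/2 - 3*b*log(-b) + b*(2 - 3*log(2))


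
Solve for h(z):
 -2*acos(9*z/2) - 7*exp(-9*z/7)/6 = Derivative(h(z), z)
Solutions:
 h(z) = C1 - 2*z*acos(9*z/2) + 2*sqrt(4 - 81*z^2)/9 + 49*exp(-9*z/7)/54


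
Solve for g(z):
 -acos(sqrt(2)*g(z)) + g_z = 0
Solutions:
 Integral(1/acos(sqrt(2)*_y), (_y, g(z))) = C1 + z


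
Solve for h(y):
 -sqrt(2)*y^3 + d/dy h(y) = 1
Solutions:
 h(y) = C1 + sqrt(2)*y^4/4 + y


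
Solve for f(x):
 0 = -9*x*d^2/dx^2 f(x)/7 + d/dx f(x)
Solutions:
 f(x) = C1 + C2*x^(16/9)


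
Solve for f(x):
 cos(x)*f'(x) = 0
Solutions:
 f(x) = C1


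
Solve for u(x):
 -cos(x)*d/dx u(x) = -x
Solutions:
 u(x) = C1 + Integral(x/cos(x), x)


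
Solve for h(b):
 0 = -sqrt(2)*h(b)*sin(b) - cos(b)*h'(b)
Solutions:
 h(b) = C1*cos(b)^(sqrt(2))


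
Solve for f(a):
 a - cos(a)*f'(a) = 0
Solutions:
 f(a) = C1 + Integral(a/cos(a), a)


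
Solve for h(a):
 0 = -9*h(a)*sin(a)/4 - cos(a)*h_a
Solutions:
 h(a) = C1*cos(a)^(9/4)


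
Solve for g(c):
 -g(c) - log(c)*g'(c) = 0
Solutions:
 g(c) = C1*exp(-li(c))


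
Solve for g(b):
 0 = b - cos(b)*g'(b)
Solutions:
 g(b) = C1 + Integral(b/cos(b), b)


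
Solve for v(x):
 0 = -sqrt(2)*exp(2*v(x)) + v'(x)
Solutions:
 v(x) = log(-sqrt(-1/(C1 + sqrt(2)*x))) - log(2)/2
 v(x) = log(-1/(C1 + sqrt(2)*x))/2 - log(2)/2


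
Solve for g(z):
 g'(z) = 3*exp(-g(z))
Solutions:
 g(z) = log(C1 + 3*z)


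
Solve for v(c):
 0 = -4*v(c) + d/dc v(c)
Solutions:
 v(c) = C1*exp(4*c)


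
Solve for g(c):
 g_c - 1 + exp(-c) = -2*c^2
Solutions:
 g(c) = C1 - 2*c^3/3 + c + exp(-c)


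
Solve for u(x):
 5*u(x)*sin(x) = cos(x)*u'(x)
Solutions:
 u(x) = C1/cos(x)^5


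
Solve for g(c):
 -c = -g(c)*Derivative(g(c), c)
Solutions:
 g(c) = -sqrt(C1 + c^2)
 g(c) = sqrt(C1 + c^2)


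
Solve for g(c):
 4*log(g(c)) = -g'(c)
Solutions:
 li(g(c)) = C1 - 4*c


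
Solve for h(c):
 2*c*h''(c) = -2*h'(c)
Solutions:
 h(c) = C1 + C2*log(c)


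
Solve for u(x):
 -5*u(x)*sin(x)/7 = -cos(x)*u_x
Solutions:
 u(x) = C1/cos(x)^(5/7)


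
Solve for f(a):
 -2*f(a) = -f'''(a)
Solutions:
 f(a) = C3*exp(2^(1/3)*a) + (C1*sin(2^(1/3)*sqrt(3)*a/2) + C2*cos(2^(1/3)*sqrt(3)*a/2))*exp(-2^(1/3)*a/2)


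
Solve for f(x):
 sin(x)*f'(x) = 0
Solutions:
 f(x) = C1


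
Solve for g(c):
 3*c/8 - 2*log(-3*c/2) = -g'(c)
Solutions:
 g(c) = C1 - 3*c^2/16 + 2*c*log(-c) + 2*c*(-1 - log(2) + log(3))


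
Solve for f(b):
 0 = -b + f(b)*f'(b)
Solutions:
 f(b) = -sqrt(C1 + b^2)
 f(b) = sqrt(C1 + b^2)


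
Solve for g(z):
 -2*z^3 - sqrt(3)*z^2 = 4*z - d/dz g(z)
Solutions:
 g(z) = C1 + z^4/2 + sqrt(3)*z^3/3 + 2*z^2


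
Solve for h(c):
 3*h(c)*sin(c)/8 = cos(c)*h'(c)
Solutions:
 h(c) = C1/cos(c)^(3/8)


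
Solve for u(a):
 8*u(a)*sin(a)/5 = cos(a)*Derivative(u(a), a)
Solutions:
 u(a) = C1/cos(a)^(8/5)


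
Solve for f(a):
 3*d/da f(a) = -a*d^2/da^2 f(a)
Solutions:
 f(a) = C1 + C2/a^2


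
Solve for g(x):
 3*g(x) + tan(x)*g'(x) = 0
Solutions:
 g(x) = C1/sin(x)^3


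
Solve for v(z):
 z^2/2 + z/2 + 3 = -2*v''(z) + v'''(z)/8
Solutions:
 v(z) = C1 + C2*z + C3*exp(16*z) - z^4/48 - 3*z^3/64 - 777*z^2/1024


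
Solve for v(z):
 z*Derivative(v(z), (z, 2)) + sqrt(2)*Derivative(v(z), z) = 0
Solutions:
 v(z) = C1 + C2*z^(1 - sqrt(2))


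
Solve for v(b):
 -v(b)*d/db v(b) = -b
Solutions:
 v(b) = -sqrt(C1 + b^2)
 v(b) = sqrt(C1 + b^2)


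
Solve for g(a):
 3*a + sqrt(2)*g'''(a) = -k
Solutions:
 g(a) = C1 + C2*a + C3*a^2 - sqrt(2)*a^4/16 - sqrt(2)*a^3*k/12


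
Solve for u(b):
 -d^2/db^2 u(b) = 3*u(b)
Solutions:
 u(b) = C1*sin(sqrt(3)*b) + C2*cos(sqrt(3)*b)


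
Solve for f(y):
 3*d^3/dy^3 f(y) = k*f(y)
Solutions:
 f(y) = C1*exp(3^(2/3)*k^(1/3)*y/3) + C2*exp(k^(1/3)*y*(-3^(2/3) + 3*3^(1/6)*I)/6) + C3*exp(-k^(1/3)*y*(3^(2/3) + 3*3^(1/6)*I)/6)


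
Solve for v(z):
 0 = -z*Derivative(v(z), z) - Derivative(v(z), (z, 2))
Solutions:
 v(z) = C1 + C2*erf(sqrt(2)*z/2)


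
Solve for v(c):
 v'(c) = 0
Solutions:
 v(c) = C1


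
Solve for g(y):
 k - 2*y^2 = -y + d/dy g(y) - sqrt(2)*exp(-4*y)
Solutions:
 g(y) = C1 + k*y - 2*y^3/3 + y^2/2 - sqrt(2)*exp(-4*y)/4


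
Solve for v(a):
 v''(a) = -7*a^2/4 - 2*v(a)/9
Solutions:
 v(a) = C1*sin(sqrt(2)*a/3) + C2*cos(sqrt(2)*a/3) - 63*a^2/8 + 567/8


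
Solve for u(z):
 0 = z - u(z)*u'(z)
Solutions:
 u(z) = -sqrt(C1 + z^2)
 u(z) = sqrt(C1 + z^2)


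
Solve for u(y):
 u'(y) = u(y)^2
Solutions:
 u(y) = -1/(C1 + y)
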